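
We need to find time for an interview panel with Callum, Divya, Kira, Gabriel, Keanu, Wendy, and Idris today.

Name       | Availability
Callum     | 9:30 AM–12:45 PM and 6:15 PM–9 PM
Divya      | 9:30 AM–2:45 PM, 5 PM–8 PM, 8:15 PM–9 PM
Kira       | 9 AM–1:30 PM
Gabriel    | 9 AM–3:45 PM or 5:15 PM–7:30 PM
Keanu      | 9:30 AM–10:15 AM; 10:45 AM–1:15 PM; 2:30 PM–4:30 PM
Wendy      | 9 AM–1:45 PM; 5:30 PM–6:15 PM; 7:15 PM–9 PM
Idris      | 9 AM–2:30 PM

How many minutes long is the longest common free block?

120

Callum ∩ Divya: 09:30-12:45, 18:15-20:00, 20:15-21:00.
Callum ∩ Divya ∩ Kira: 09:30-12:45.
Callum ∩ Divya ∩ Kira ∩ Gabriel: 09:30-12:45.
Callum ∩ Divya ∩ Kira ∩ Gabriel ∩ Keanu: 09:30-10:15, 10:45-12:45.
Callum ∩ Divya ∩ Kira ∩ Gabriel ∩ Keanu ∩ Wendy: 09:30-10:15, 10:45-12:45.
Callum ∩ Divya ∩ Kira ∩ Gabriel ∩ Keanu ∩ Wendy ∩ Idris: 09:30-10:15, 10:45-12:45.
The longest is 10:45-12:45 at 120 minutes.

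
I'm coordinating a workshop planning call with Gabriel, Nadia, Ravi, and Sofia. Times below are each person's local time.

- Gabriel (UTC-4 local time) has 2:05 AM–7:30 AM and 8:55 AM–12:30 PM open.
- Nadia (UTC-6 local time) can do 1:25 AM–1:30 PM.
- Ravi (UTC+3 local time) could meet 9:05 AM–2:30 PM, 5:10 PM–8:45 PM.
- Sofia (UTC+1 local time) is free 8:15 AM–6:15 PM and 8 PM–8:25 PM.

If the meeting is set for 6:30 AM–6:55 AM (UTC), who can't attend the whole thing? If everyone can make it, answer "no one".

Nadia, Sofia

Gabriel in UTC: 06:05-11:30, 12:55-16:30 (add 4h to convert from UTC-4).
Nadia in UTC: 07:25-19:30 (add 6h to convert from UTC-6).
Ravi in UTC: 06:05-11:30, 14:10-17:45 (subtract 3h to convert from UTC+3).
Sofia in UTC: 07:15-17:15, 19:00-19:25 (subtract 1h to convert from UTC+1).
Gabriel: free for 06:30-06:55. Nadia: not fully free for 06:30-06:55. Ravi: free for 06:30-06:55. Sofia: not fully free for 06:30-06:55.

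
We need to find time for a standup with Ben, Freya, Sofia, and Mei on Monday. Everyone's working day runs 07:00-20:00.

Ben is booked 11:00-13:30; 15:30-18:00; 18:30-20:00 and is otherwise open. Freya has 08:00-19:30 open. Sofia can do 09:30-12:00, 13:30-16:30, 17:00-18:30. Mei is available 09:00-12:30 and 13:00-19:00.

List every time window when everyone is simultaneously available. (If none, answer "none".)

Ben free: 07:00-11:00, 13:30-15:30, 18:00-18:30 (invert busy blocks within the working day).
Freya free: 08:00-19:30.
Sofia free: 09:30-12:00, 13:30-16:30, 17:00-18:30.
Mei free: 09:00-12:30, 13:00-19:00.
Ben ∩ Freya: 08:00-11:00, 13:30-15:30, 18:00-18:30.
Ben ∩ Freya ∩ Sofia: 09:30-11:00, 13:30-15:30, 18:00-18:30.
Ben ∩ Freya ∩ Sofia ∩ Mei: 09:30-11:00, 13:30-15:30, 18:00-18:30.
So the common availability across everyone is 09:30-11:00, 13:30-15:30, 18:00-18:30.

09:30-11:00, 13:30-15:30, 18:00-18:30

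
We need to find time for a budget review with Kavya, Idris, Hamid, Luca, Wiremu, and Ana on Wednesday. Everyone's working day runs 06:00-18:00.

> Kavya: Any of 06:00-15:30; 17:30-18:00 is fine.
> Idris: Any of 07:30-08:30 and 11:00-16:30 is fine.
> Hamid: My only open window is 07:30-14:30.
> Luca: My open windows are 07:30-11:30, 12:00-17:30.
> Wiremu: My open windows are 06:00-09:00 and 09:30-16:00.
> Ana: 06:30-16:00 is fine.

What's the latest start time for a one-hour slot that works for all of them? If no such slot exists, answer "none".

Kavya ∩ Idris: 07:30-08:30, 11:00-15:30.
Kavya ∩ Idris ∩ Hamid: 07:30-08:30, 11:00-14:30.
Kavya ∩ Idris ∩ Hamid ∩ Luca: 07:30-08:30, 11:00-11:30, 12:00-14:30.
Kavya ∩ Idris ∩ Hamid ∩ Luca ∩ Wiremu: 07:30-08:30, 11:00-11:30, 12:00-14:30.
Kavya ∩ Idris ∩ Hamid ∩ Luca ∩ Wiremu ∩ Ana: 07:30-08:30, 11:00-11:30, 12:00-14:30.
The last common window of at least 60 minutes is 12:00-14:30; a 60-minute meeting can start as late as 13:30 and still end by 14:30.

13:30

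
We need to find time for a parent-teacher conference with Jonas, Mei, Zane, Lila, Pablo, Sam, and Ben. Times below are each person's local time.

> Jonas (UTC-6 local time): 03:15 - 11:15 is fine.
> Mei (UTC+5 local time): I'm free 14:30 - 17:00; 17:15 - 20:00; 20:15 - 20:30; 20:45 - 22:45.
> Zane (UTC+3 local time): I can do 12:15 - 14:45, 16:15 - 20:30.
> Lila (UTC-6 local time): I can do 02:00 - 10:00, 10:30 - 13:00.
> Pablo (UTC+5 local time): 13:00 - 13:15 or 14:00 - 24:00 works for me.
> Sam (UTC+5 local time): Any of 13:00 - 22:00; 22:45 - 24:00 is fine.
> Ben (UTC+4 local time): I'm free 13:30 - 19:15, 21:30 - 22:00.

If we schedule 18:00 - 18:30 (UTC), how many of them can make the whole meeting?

3

Jonas in UTC: 09:15-17:15 (add 6h to convert from UTC-6).
Mei in UTC: 09:30-12:00, 12:15-15:00, 15:15-15:30, 15:45-17:45 (subtract 5h to convert from UTC+5).
Zane in UTC: 09:15-11:45, 13:15-17:30 (subtract 3h to convert from UTC+3).
Lila in UTC: 08:00-16:00, 16:30-19:00 (add 6h to convert from UTC-6).
Pablo in UTC: 08:00-08:15, 09:00-19:00 (subtract 5h to convert from UTC+5).
Sam in UTC: 08:00-17:00, 17:45-19:00 (subtract 5h to convert from UTC+5).
Ben in UTC: 09:30-15:15, 17:30-18:00 (subtract 4h to convert from UTC+4).
Lila, Pablo, and Sam can make the full 18:00-18:30 slot — that's 3.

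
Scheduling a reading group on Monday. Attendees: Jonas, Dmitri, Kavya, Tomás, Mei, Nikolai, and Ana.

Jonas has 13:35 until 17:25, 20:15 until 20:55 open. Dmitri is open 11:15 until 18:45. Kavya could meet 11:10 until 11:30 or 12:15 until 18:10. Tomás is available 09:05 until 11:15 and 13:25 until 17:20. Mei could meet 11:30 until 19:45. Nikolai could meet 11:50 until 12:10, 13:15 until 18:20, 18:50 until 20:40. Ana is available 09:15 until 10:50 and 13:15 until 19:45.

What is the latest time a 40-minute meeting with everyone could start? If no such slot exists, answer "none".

16:40

Jonas ∩ Dmitri: 13:35-17:25.
Jonas ∩ Dmitri ∩ Kavya: 13:35-17:25.
Jonas ∩ Dmitri ∩ Kavya ∩ Tomás: 13:35-17:20.
Jonas ∩ Dmitri ∩ Kavya ∩ Tomás ∩ Mei: 13:35-17:20.
Jonas ∩ Dmitri ∩ Kavya ∩ Tomás ∩ Mei ∩ Nikolai: 13:35-17:20.
Jonas ∩ Dmitri ∩ Kavya ∩ Tomás ∩ Mei ∩ Nikolai ∩ Ana: 13:35-17:20.
The last common window of at least 40 minutes is 13:35-17:20; a 40-minute meeting can start as late as 16:40 and still end by 17:20.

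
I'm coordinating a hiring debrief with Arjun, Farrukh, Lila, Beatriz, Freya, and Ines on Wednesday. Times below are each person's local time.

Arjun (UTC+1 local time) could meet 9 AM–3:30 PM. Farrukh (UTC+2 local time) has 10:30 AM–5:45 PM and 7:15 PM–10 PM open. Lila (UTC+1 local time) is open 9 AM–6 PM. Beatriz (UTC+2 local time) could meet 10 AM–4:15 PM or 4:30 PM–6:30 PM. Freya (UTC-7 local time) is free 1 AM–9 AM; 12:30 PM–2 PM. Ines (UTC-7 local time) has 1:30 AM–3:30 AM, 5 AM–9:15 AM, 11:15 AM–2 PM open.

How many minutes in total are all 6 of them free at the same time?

255

Arjun in UTC: 08:00-14:30 (subtract 1h to convert from UTC+1).
Farrukh in UTC: 08:30-15:45, 17:15-20:00 (subtract 2h to convert from UTC+2).
Lila in UTC: 08:00-17:00 (subtract 1h to convert from UTC+1).
Beatriz in UTC: 08:00-14:15, 14:30-16:30 (subtract 2h to convert from UTC+2).
Freya in UTC: 08:00-16:00, 19:30-21:00 (add 7h to convert from UTC-7).
Ines in UTC: 08:30-10:30, 12:00-16:15, 18:15-21:00 (add 7h to convert from UTC-7).
Arjun ∩ Farrukh: 08:30-14:30.
Arjun ∩ Farrukh ∩ Lila: 08:30-14:30.
Arjun ∩ Farrukh ∩ Lila ∩ Beatriz: 08:30-14:15.
Arjun ∩ Farrukh ∩ Lila ∩ Beatriz ∩ Freya: 08:30-14:15.
Arjun ∩ Farrukh ∩ Lila ∩ Beatriz ∩ Freya ∩ Ines: 08:30-10:30, 12:00-14:15.
Summing the common windows: 120 + 135 = 255 minutes.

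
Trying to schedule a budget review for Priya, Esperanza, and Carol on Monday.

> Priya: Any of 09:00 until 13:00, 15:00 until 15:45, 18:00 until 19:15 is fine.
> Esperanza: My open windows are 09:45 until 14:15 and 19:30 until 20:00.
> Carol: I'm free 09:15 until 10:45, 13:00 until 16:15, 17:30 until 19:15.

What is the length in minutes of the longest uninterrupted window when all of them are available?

Priya ∩ Esperanza: 09:45-13:00.
Priya ∩ Esperanza ∩ Carol: 09:45-10:45.
The longest is 09:45-10:45 at 60 minutes.

60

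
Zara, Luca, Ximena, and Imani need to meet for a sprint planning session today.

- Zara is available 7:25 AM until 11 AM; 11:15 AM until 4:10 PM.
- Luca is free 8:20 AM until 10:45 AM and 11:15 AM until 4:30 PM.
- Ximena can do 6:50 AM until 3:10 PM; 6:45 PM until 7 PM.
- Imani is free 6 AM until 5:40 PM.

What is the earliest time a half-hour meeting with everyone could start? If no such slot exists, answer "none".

Zara ∩ Luca: 08:20-10:45, 11:15-16:10.
Zara ∩ Luca ∩ Ximena: 08:20-10:45, 11:15-15:10.
Zara ∩ Luca ∩ Ximena ∩ Imani: 08:20-10:45, 11:15-15:10.
The first common window of at least 30 minutes is 08:20-10:45, so the earliest start is 08:20.

08:20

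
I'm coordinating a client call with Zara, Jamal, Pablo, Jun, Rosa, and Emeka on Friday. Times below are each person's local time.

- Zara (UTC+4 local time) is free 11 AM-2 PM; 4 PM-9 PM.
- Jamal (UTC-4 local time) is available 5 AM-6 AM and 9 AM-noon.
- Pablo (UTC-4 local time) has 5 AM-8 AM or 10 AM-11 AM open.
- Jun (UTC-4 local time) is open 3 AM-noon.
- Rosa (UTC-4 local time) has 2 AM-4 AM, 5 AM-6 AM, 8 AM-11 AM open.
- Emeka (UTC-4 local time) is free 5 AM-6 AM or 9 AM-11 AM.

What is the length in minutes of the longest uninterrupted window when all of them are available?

60

Zara in UTC: 07:00-10:00, 12:00-17:00 (subtract 4h to convert from UTC+4).
Jamal in UTC: 09:00-10:00, 13:00-16:00 (add 4h to convert from UTC-4).
Pablo in UTC: 09:00-12:00, 14:00-15:00 (add 4h to convert from UTC-4).
Jun in UTC: 07:00-16:00 (add 4h to convert from UTC-4).
Rosa in UTC: 06:00-08:00, 09:00-10:00, 12:00-15:00 (add 4h to convert from UTC-4).
Emeka in UTC: 09:00-10:00, 13:00-15:00 (add 4h to convert from UTC-4).
Zara ∩ Jamal: 09:00-10:00, 13:00-16:00.
Zara ∩ Jamal ∩ Pablo: 09:00-10:00, 14:00-15:00.
Zara ∩ Jamal ∩ Pablo ∩ Jun: 09:00-10:00, 14:00-15:00.
Zara ∩ Jamal ∩ Pablo ∩ Jun ∩ Rosa: 09:00-10:00, 14:00-15:00.
Zara ∩ Jamal ∩ Pablo ∩ Jun ∩ Rosa ∩ Emeka: 09:00-10:00, 14:00-15:00.
The longest is 09:00-10:00 at 60 minutes.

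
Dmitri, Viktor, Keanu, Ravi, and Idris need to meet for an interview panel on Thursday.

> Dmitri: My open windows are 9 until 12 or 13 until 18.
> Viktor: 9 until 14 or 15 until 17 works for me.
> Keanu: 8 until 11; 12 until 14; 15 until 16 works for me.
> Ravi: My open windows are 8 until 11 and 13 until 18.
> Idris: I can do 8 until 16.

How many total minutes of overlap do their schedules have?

240

Dmitri ∩ Viktor: 09:00-12:00, 13:00-14:00, 15:00-17:00.
Dmitri ∩ Viktor ∩ Keanu: 09:00-11:00, 13:00-14:00, 15:00-16:00.
Dmitri ∩ Viktor ∩ Keanu ∩ Ravi: 09:00-11:00, 13:00-14:00, 15:00-16:00.
Dmitri ∩ Viktor ∩ Keanu ∩ Ravi ∩ Idris: 09:00-11:00, 13:00-14:00, 15:00-16:00.
Summing the common windows: 120 + 60 + 60 = 240 minutes.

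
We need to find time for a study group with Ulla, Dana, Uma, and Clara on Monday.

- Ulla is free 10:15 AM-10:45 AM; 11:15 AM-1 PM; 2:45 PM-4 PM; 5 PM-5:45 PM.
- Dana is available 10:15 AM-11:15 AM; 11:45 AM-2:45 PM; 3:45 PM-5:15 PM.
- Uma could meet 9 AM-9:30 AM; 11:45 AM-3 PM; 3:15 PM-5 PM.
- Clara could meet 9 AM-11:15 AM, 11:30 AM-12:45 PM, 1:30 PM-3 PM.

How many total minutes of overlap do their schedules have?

60

Ulla ∩ Dana: 10:15-10:45, 11:45-13:00, 15:45-16:00, 17:00-17:15.
Ulla ∩ Dana ∩ Uma: 11:45-13:00, 15:45-16:00.
Ulla ∩ Dana ∩ Uma ∩ Clara: 11:45-12:45.
Those are the intersection windows.
That's a single block of 60 minutes.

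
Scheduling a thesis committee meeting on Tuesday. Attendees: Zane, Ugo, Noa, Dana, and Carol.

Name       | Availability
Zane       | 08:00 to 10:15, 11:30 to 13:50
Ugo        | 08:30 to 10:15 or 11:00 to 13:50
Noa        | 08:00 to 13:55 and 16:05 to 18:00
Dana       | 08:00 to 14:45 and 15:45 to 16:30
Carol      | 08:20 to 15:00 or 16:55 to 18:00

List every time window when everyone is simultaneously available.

Zane ∩ Ugo: 08:30-10:15, 11:30-13:50.
Zane ∩ Ugo ∩ Noa: 08:30-10:15, 11:30-13:50.
Zane ∩ Ugo ∩ Noa ∩ Dana: 08:30-10:15, 11:30-13:50.
Zane ∩ Ugo ∩ Noa ∩ Dana ∩ Carol: 08:30-10:15, 11:30-13:50.
So the common availability across everyone is 08:30-10:15, 11:30-13:50.

08:30-10:15, 11:30-13:50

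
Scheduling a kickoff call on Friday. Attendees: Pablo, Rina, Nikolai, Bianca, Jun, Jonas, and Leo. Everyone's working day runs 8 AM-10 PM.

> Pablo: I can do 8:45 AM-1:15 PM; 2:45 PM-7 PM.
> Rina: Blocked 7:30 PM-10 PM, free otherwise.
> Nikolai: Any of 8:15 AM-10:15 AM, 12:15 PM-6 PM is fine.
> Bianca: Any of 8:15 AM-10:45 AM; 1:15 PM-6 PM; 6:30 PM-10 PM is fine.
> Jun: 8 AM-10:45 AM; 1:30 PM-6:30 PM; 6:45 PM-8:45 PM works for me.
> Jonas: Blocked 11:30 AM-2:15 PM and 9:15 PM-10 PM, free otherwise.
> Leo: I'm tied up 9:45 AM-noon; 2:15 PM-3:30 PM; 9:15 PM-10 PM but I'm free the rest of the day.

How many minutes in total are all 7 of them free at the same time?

Pablo free: 08:45-13:15, 14:45-19:00.
Rina free: 08:00-19:30 (invert busy blocks within the working day).
Nikolai free: 08:15-10:15, 12:15-18:00.
Bianca free: 08:15-10:45, 13:15-18:00, 18:30-22:00.
Jun free: 08:00-10:45, 13:30-18:30, 18:45-20:45.
Jonas free: 08:00-11:30, 14:15-21:15 (invert busy blocks within the working day).
Leo free: 08:00-09:45, 12:00-14:15, 15:30-21:15 (invert busy blocks within the working day).
Pablo ∩ Rina: 08:45-13:15, 14:45-19:00.
Pablo ∩ Rina ∩ Nikolai: 08:45-10:15, 12:15-13:15, 14:45-18:00.
Pablo ∩ Rina ∩ Nikolai ∩ Bianca: 08:45-10:15, 14:45-18:00.
Pablo ∩ Rina ∩ Nikolai ∩ Bianca ∩ Jun: 08:45-10:15, 14:45-18:00.
Pablo ∩ Rina ∩ Nikolai ∩ Bianca ∩ Jun ∩ Jonas: 08:45-10:15, 14:45-18:00.
Pablo ∩ Rina ∩ Nikolai ∩ Bianca ∩ Jun ∩ Jonas ∩ Leo: 08:45-09:45, 15:30-18:00.
Summing the common windows: 60 + 150 = 210 minutes.

210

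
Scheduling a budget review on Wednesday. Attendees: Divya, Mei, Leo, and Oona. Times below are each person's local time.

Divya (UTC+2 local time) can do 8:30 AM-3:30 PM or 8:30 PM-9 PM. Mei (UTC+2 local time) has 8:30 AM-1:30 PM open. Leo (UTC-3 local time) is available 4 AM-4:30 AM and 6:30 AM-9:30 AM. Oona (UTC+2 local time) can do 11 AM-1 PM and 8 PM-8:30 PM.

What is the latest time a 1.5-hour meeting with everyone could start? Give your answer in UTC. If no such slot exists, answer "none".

09:30

Divya in UTC: 06:30-13:30, 18:30-19:00 (subtract 2h to convert from UTC+2).
Mei in UTC: 06:30-11:30 (subtract 2h to convert from UTC+2).
Leo in UTC: 07:00-07:30, 09:30-12:30 (add 3h to convert from UTC-3).
Oona in UTC: 09:00-11:00, 18:00-18:30 (subtract 2h to convert from UTC+2).
Divya ∩ Mei: 06:30-11:30.
Divya ∩ Mei ∩ Leo: 07:00-07:30, 09:30-11:30.
Divya ∩ Mei ∩ Leo ∩ Oona: 09:30-11:00.
Those are the intersection windows.
The last common window of at least 90 minutes is 09:30-11:00; a 90-minute meeting can start as late as 09:30 and still end by 11:00.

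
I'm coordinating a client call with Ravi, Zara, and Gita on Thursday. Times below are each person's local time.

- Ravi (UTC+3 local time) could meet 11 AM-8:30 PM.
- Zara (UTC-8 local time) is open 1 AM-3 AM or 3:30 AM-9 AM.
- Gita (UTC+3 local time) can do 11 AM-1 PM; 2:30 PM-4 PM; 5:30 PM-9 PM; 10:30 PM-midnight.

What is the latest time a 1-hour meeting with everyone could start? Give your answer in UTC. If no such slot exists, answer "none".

16:00

Ravi in UTC: 08:00-17:30 (subtract 3h to convert from UTC+3).
Zara in UTC: 09:00-11:00, 11:30-17:00 (add 8h to convert from UTC-8).
Gita in UTC: 08:00-10:00, 11:30-13:00, 14:30-18:00, 19:30-21:00 (subtract 3h to convert from UTC+3).
Ravi ∩ Zara: 09:00-11:00, 11:30-17:00.
Ravi ∩ Zara ∩ Gita: 09:00-10:00, 11:30-13:00, 14:30-17:00.
So the common availability across everyone is 09:00-10:00, 11:30-13:00, 14:30-17:00.
The last common window of at least 60 minutes is 14:30-17:00; a 60-minute meeting can start as late as 16:00 and still end by 17:00.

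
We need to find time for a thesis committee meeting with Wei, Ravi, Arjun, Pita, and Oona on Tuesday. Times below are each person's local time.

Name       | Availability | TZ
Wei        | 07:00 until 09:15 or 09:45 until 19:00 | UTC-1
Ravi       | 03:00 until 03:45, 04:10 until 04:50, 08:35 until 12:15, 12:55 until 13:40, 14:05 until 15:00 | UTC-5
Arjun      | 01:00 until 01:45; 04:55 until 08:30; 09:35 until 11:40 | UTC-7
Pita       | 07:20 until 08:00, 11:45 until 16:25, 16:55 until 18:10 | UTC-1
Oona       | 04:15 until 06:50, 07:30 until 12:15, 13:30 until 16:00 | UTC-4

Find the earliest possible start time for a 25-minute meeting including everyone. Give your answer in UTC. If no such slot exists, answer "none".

Wei in UTC: 08:00-10:15, 10:45-20:00 (add 1h to convert from UTC-1).
Ravi in UTC: 08:00-08:45, 09:10-09:50, 13:35-17:15, 17:55-18:40, 19:05-20:00 (add 5h to convert from UTC-5).
Arjun in UTC: 08:00-08:45, 11:55-15:30, 16:35-18:40 (add 7h to convert from UTC-7).
Pita in UTC: 08:20-09:00, 12:45-17:25, 17:55-19:10 (add 1h to convert from UTC-1).
Oona in UTC: 08:15-10:50, 11:30-16:15, 17:30-20:00 (add 4h to convert from UTC-4).
Wei ∩ Ravi: 08:00-08:45, 09:10-09:50, 13:35-17:15, 17:55-18:40, 19:05-20:00.
Wei ∩ Ravi ∩ Arjun: 08:00-08:45, 13:35-15:30, 16:35-17:15, 17:55-18:40.
Wei ∩ Ravi ∩ Arjun ∩ Pita: 08:20-08:45, 13:35-15:30, 16:35-17:15, 17:55-18:40.
Wei ∩ Ravi ∩ Arjun ∩ Pita ∩ Oona: 08:20-08:45, 13:35-15:30, 17:55-18:40.
The first common window of at least 25 minutes is 08:20-08:45, so the earliest start is 08:20.

08:20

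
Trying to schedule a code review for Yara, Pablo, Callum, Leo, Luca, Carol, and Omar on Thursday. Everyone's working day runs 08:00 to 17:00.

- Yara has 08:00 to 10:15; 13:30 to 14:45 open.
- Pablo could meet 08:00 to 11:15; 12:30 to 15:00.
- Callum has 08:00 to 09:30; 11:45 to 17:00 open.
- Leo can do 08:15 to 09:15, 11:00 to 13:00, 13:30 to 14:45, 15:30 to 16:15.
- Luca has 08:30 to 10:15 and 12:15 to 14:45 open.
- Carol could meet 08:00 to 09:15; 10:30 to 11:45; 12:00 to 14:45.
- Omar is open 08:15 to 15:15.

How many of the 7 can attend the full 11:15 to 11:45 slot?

3

Leo, Carol, and Omar can make the full 11:15-11:45 slot — that's 3.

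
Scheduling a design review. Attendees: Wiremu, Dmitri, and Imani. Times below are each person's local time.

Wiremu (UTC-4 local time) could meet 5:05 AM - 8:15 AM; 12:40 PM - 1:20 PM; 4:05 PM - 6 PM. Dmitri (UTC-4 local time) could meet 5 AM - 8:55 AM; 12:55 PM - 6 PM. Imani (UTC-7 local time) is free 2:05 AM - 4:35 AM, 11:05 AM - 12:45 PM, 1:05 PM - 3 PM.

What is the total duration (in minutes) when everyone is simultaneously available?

Wiremu in UTC: 09:05-12:15, 16:40-17:20, 20:05-22:00 (add 4h to convert from UTC-4).
Dmitri in UTC: 09:00-12:55, 16:55-22:00 (add 4h to convert from UTC-4).
Imani in UTC: 09:05-11:35, 18:05-19:45, 20:05-22:00 (add 7h to convert from UTC-7).
Wiremu ∩ Dmitri: 09:05-12:15, 16:55-17:20, 20:05-22:00.
Wiremu ∩ Dmitri ∩ Imani: 09:05-11:35, 20:05-22:00.
Summing the common windows: 150 + 115 = 265 minutes.

265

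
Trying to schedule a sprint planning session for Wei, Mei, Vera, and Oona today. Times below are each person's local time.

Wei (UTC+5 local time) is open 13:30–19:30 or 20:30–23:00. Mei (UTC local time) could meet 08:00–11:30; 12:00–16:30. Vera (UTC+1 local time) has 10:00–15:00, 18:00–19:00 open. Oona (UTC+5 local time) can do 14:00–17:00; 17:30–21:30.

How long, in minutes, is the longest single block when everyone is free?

Wei in UTC: 08:30-14:30, 15:30-18:00 (subtract 5h to convert from UTC+5).
Mei in UTC: 08:00-11:30, 12:00-16:30.
Vera in UTC: 09:00-14:00, 17:00-18:00 (subtract 1h to convert from UTC+1).
Oona in UTC: 09:00-12:00, 12:30-16:30 (subtract 5h to convert from UTC+5).
Wei ∩ Mei: 08:30-11:30, 12:00-14:30, 15:30-16:30.
Wei ∩ Mei ∩ Vera: 09:00-11:30, 12:00-14:00.
Wei ∩ Mei ∩ Vera ∩ Oona: 09:00-11:30, 12:30-14:00.
The longest is 09:00-11:30 at 150 minutes.

150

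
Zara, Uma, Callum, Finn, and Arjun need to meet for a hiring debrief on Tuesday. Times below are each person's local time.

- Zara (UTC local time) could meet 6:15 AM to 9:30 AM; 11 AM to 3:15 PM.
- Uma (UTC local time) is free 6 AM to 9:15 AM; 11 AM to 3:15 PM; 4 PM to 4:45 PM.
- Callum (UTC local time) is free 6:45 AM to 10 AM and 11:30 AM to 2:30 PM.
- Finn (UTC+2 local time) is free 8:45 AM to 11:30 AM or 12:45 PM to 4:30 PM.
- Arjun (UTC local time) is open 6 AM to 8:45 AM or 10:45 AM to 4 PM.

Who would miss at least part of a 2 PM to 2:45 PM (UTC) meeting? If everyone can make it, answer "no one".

Callum, Finn

Zara in UTC: 06:15-09:30, 11:00-15:15.
Uma in UTC: 06:00-09:15, 11:00-15:15, 16:00-16:45.
Callum in UTC: 06:45-10:00, 11:30-14:30.
Finn in UTC: 06:45-09:30, 10:45-14:30 (subtract 2h to convert from UTC+2).
Arjun in UTC: 06:00-08:45, 10:45-16:00.
Zara: free for 14:00-14:45. Uma: free for 14:00-14:45. Callum: not fully free for 14:00-14:45. Finn: not fully free for 14:00-14:45. Arjun: free for 14:00-14:45.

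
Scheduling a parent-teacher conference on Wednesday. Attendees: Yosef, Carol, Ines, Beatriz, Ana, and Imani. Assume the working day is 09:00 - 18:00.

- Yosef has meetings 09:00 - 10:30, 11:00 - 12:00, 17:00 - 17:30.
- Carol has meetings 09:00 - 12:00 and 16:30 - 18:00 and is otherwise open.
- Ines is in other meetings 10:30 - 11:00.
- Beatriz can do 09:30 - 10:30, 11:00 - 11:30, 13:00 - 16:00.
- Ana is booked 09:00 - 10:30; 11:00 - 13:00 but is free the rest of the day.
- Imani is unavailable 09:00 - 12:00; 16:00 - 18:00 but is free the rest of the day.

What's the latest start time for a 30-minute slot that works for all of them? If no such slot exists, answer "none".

15:30

Yosef free: 10:30-11:00, 12:00-17:00, 17:30-18:00 (invert busy blocks within the working day).
Carol free: 12:00-16:30 (invert busy blocks within the working day).
Ines free: 09:00-10:30, 11:00-18:00 (invert busy blocks within the working day).
Beatriz free: 09:30-10:30, 11:00-11:30, 13:00-16:00.
Ana free: 10:30-11:00, 13:00-18:00 (invert busy blocks within the working day).
Imani free: 12:00-16:00 (invert busy blocks within the working day).
Yosef ∩ Carol: 12:00-16:30.
Yosef ∩ Carol ∩ Ines: 12:00-16:30.
Yosef ∩ Carol ∩ Ines ∩ Beatriz: 13:00-16:00.
Yosef ∩ Carol ∩ Ines ∩ Beatriz ∩ Ana: 13:00-16:00.
Yosef ∩ Carol ∩ Ines ∩ Beatriz ∩ Ana ∩ Imani: 13:00-16:00.
The last common window of at least 30 minutes is 13:00-16:00; a 30-minute meeting can start as late as 15:30 and still end by 16:00.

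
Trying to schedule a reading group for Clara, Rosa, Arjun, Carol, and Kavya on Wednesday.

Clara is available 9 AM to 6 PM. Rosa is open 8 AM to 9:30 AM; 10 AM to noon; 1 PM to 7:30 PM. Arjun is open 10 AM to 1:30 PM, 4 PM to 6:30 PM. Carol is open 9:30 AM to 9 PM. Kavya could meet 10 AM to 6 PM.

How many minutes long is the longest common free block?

120

Clara ∩ Rosa: 09:00-09:30, 10:00-12:00, 13:00-18:00.
Clara ∩ Rosa ∩ Arjun: 10:00-12:00, 13:00-13:30, 16:00-18:00.
Clara ∩ Rosa ∩ Arjun ∩ Carol: 10:00-12:00, 13:00-13:30, 16:00-18:00.
Clara ∩ Rosa ∩ Arjun ∩ Carol ∩ Kavya: 10:00-12:00, 13:00-13:30, 16:00-18:00.
The longest is 10:00-12:00 at 120 minutes.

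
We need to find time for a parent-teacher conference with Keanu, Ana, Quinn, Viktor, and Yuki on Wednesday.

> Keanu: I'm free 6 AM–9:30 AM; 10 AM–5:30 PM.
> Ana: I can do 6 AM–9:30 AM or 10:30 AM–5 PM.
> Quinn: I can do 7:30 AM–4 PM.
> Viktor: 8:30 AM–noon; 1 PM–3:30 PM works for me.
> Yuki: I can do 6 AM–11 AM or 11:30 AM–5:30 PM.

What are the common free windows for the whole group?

08:30-09:30, 10:30-11:00, 11:30-12:00, 13:00-15:30

Keanu ∩ Ana: 06:00-09:30, 10:30-17:00.
Keanu ∩ Ana ∩ Quinn: 07:30-09:30, 10:30-16:00.
Keanu ∩ Ana ∩ Quinn ∩ Viktor: 08:30-09:30, 10:30-12:00, 13:00-15:30.
Keanu ∩ Ana ∩ Quinn ∩ Viktor ∩ Yuki: 08:30-09:30, 10:30-11:00, 11:30-12:00, 13:00-15:30.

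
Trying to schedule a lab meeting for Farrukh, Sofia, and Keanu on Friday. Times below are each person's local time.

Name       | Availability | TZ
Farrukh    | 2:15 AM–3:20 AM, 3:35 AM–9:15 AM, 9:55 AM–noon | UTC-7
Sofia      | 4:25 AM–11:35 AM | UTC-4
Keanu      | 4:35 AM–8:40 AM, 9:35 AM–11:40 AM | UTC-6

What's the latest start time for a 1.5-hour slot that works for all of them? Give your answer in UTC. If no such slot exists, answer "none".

Farrukh in UTC: 09:15-10:20, 10:35-16:15, 16:55-19:00 (add 7h to convert from UTC-7).
Sofia in UTC: 08:25-15:35 (add 4h to convert from UTC-4).
Keanu in UTC: 10:35-14:40, 15:35-17:40 (add 6h to convert from UTC-6).
Farrukh ∩ Sofia: 09:15-10:20, 10:35-15:35.
Farrukh ∩ Sofia ∩ Keanu: 10:35-14:40.
The last common window of at least 90 minutes is 10:35-14:40; a 90-minute meeting can start as late as 13:10 and still end by 14:40.

13:10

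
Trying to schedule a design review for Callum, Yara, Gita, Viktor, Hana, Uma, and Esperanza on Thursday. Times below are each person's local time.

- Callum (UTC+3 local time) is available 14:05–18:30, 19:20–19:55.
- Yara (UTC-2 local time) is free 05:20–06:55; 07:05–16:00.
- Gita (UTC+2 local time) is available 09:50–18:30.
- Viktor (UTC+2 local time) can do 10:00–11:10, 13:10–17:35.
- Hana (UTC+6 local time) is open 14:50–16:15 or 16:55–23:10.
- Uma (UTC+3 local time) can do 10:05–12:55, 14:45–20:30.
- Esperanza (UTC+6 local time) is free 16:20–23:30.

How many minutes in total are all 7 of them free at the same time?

225

Callum in UTC: 11:05-15:30, 16:20-16:55 (subtract 3h to convert from UTC+3).
Yara in UTC: 07:20-08:55, 09:05-18:00 (add 2h to convert from UTC-2).
Gita in UTC: 07:50-16:30 (subtract 2h to convert from UTC+2).
Viktor in UTC: 08:00-09:10, 11:10-15:35 (subtract 2h to convert from UTC+2).
Hana in UTC: 08:50-10:15, 10:55-17:10 (subtract 6h to convert from UTC+6).
Uma in UTC: 07:05-09:55, 11:45-17:30 (subtract 3h to convert from UTC+3).
Esperanza in UTC: 10:20-17:30 (subtract 6h to convert from UTC+6).
Callum ∩ Yara: 11:05-15:30, 16:20-16:55.
Callum ∩ Yara ∩ Gita: 11:05-15:30, 16:20-16:30.
Callum ∩ Yara ∩ Gita ∩ Viktor: 11:10-15:30.
Callum ∩ Yara ∩ Gita ∩ Viktor ∩ Hana: 11:10-15:30.
Callum ∩ Yara ∩ Gita ∩ Viktor ∩ Hana ∩ Uma: 11:45-15:30.
Callum ∩ Yara ∩ Gita ∩ Viktor ∩ Hana ∩ Uma ∩ Esperanza: 11:45-15:30.
That's a single block of 225 minutes.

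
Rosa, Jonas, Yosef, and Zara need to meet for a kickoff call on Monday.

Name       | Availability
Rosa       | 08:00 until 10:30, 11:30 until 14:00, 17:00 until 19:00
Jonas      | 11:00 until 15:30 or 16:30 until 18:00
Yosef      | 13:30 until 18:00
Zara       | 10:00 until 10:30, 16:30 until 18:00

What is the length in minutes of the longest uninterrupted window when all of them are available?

60

Rosa ∩ Jonas: 11:30-14:00, 17:00-18:00.
Rosa ∩ Jonas ∩ Yosef: 13:30-14:00, 17:00-18:00.
Rosa ∩ Jonas ∩ Yosef ∩ Zara: 17:00-18:00.
So the common availability across everyone is 17:00-18:00.
The longest is 17:00-18:00 at 60 minutes.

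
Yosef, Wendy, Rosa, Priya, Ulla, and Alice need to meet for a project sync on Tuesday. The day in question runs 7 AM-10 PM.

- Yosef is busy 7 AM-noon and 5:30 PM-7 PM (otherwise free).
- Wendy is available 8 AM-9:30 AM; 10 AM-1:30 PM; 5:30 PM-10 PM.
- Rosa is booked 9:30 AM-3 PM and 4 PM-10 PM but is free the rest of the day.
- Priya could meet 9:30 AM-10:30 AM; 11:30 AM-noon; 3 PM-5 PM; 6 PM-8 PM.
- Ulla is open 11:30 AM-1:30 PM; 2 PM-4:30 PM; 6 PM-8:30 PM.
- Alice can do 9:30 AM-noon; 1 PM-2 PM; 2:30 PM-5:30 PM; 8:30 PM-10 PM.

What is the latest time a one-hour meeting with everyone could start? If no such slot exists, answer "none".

Yosef free: 12:00-17:30, 19:00-22:00 (invert busy blocks within the working day).
Wendy free: 08:00-09:30, 10:00-13:30, 17:30-22:00.
Rosa free: 07:00-09:30, 15:00-16:00 (invert busy blocks within the working day).
Priya free: 09:30-10:30, 11:30-12:00, 15:00-17:00, 18:00-20:00.
Ulla free: 11:30-13:30, 14:00-16:30, 18:00-20:30.
Alice free: 09:30-12:00, 13:00-14:00, 14:30-17:30, 20:30-22:00.
Yosef ∩ Wendy: 12:00-13:30, 19:00-22:00.
Yosef ∩ Wendy ∩ Rosa: ∅.
Yosef ∩ Wendy ∩ Rosa ∩ Priya: ∅.
Yosef ∩ Wendy ∩ Rosa ∩ Priya ∩ Ulla: ∅.
Yosef ∩ Wendy ∩ Rosa ∩ Priya ∩ Ulla ∩ Alice: ∅.
There is no time when everyone is free.
No common window is at least 60 minutes long.

none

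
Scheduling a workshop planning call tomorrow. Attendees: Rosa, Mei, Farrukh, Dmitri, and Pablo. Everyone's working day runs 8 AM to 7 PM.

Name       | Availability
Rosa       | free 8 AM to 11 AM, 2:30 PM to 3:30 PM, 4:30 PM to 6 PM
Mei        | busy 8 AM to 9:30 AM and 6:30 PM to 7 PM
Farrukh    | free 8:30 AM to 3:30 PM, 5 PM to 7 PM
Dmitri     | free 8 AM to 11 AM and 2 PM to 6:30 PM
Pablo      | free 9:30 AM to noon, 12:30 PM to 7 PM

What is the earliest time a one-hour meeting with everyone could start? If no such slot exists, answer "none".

09:30

Rosa free: 08:00-11:00, 14:30-15:30, 16:30-18:00.
Mei free: 09:30-18:30 (invert busy blocks within the working day).
Farrukh free: 08:30-15:30, 17:00-19:00.
Dmitri free: 08:00-11:00, 14:00-18:30.
Pablo free: 09:30-12:00, 12:30-19:00.
Rosa ∩ Mei: 09:30-11:00, 14:30-15:30, 16:30-18:00.
Rosa ∩ Mei ∩ Farrukh: 09:30-11:00, 14:30-15:30, 17:00-18:00.
Rosa ∩ Mei ∩ Farrukh ∩ Dmitri: 09:30-11:00, 14:30-15:30, 17:00-18:00.
Rosa ∩ Mei ∩ Farrukh ∩ Dmitri ∩ Pablo: 09:30-11:00, 14:30-15:30, 17:00-18:00.
The first common window of at least 60 minutes is 09:30-11:00, so the earliest start is 09:30.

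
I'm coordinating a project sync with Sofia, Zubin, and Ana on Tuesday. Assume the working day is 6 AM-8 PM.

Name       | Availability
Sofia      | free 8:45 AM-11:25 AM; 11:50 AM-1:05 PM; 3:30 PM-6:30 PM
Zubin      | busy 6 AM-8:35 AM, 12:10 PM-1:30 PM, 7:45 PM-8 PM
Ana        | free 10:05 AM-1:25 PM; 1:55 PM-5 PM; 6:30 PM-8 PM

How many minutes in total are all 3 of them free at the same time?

190

Sofia free: 08:45-11:25, 11:50-13:05, 15:30-18:30.
Zubin free: 08:35-12:10, 13:30-19:45 (invert busy blocks within the working day).
Ana free: 10:05-13:25, 13:55-17:00, 18:30-20:00.
Sofia ∩ Zubin: 08:45-11:25, 11:50-12:10, 15:30-18:30.
Sofia ∩ Zubin ∩ Ana: 10:05-11:25, 11:50-12:10, 15:30-17:00.
Those are the intersection windows.
Summing the common windows: 80 + 20 + 90 = 190 minutes.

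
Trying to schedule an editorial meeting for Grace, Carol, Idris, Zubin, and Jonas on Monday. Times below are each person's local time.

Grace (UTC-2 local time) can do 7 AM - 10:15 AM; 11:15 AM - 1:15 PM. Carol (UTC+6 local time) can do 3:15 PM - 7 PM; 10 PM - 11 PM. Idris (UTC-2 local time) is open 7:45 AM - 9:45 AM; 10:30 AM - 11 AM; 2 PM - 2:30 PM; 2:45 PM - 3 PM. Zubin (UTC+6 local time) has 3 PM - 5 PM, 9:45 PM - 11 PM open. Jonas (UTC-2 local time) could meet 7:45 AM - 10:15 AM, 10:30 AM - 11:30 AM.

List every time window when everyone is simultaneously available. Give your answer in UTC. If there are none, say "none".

09:45-11:00

Grace in UTC: 09:00-12:15, 13:15-15:15 (add 2h to convert from UTC-2).
Carol in UTC: 09:15-13:00, 16:00-17:00 (subtract 6h to convert from UTC+6).
Idris in UTC: 09:45-11:45, 12:30-13:00, 16:00-16:30, 16:45-17:00 (add 2h to convert from UTC-2).
Zubin in UTC: 09:00-11:00, 15:45-17:00 (subtract 6h to convert from UTC+6).
Jonas in UTC: 09:45-12:15, 12:30-13:30 (add 2h to convert from UTC-2).
Grace ∩ Carol: 09:15-12:15.
Grace ∩ Carol ∩ Idris: 09:45-11:45.
Grace ∩ Carol ∩ Idris ∩ Zubin: 09:45-11:00.
Grace ∩ Carol ∩ Idris ∩ Zubin ∩ Jonas: 09:45-11:00.
So the common availability across everyone is 09:45-11:00.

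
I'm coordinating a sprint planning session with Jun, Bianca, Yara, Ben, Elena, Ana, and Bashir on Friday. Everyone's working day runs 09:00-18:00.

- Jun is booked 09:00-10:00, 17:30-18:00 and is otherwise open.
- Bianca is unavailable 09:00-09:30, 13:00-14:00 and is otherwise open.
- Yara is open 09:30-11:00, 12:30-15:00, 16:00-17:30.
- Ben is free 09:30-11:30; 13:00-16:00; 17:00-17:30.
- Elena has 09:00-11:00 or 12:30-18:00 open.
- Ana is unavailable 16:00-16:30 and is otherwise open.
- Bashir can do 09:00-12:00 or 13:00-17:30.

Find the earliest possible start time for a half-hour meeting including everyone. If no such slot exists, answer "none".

10:00

Jun free: 10:00-17:30 (invert busy blocks within the working day).
Bianca free: 09:30-13:00, 14:00-18:00 (invert busy blocks within the working day).
Yara free: 09:30-11:00, 12:30-15:00, 16:00-17:30.
Ben free: 09:30-11:30, 13:00-16:00, 17:00-17:30.
Elena free: 09:00-11:00, 12:30-18:00.
Ana free: 09:00-16:00, 16:30-18:00 (invert busy blocks within the working day).
Bashir free: 09:00-12:00, 13:00-17:30.
Jun ∩ Bianca: 10:00-13:00, 14:00-17:30.
Jun ∩ Bianca ∩ Yara: 10:00-11:00, 12:30-13:00, 14:00-15:00, 16:00-17:30.
Jun ∩ Bianca ∩ Yara ∩ Ben: 10:00-11:00, 14:00-15:00, 17:00-17:30.
Jun ∩ Bianca ∩ Yara ∩ Ben ∩ Elena: 10:00-11:00, 14:00-15:00, 17:00-17:30.
Jun ∩ Bianca ∩ Yara ∩ Ben ∩ Elena ∩ Ana: 10:00-11:00, 14:00-15:00, 17:00-17:30.
Jun ∩ Bianca ∩ Yara ∩ Ben ∩ Elena ∩ Ana ∩ Bashir: 10:00-11:00, 14:00-15:00, 17:00-17:30.
The first common window of at least 30 minutes is 10:00-11:00, so the earliest start is 10:00.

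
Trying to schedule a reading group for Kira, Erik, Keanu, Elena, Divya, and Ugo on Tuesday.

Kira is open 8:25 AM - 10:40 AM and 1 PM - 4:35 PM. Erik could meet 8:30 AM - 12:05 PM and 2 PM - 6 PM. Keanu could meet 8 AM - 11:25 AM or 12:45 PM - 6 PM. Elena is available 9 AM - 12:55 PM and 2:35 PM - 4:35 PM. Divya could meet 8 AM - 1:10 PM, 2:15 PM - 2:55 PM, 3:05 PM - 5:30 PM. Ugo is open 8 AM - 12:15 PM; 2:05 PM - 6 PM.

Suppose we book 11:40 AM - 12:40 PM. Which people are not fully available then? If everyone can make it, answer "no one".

Erik, Keanu, Kira, Ugo

Kira: not fully free for 11:40-12:40. Erik: not fully free for 11:40-12:40. Keanu: not fully free for 11:40-12:40. Elena: free for 11:40-12:40. Divya: free for 11:40-12:40. Ugo: not fully free for 11:40-12:40.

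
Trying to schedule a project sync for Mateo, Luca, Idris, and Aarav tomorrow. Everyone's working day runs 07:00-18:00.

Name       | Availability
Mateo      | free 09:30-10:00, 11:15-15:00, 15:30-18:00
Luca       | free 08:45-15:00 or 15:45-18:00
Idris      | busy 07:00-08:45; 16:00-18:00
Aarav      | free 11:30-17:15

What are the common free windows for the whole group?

Mateo free: 09:30-10:00, 11:15-15:00, 15:30-18:00.
Luca free: 08:45-15:00, 15:45-18:00.
Idris free: 08:45-16:00 (invert busy blocks within the working day).
Aarav free: 11:30-17:15.
Mateo ∩ Luca: 09:30-10:00, 11:15-15:00, 15:45-18:00.
Mateo ∩ Luca ∩ Idris: 09:30-10:00, 11:15-15:00, 15:45-16:00.
Mateo ∩ Luca ∩ Idris ∩ Aarav: 11:30-15:00, 15:45-16:00.
Those are the intersection windows.

11:30-15:00, 15:45-16:00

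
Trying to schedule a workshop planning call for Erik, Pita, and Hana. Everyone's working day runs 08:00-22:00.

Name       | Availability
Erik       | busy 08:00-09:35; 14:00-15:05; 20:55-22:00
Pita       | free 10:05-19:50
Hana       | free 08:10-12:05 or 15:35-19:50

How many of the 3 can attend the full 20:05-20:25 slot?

1

Erik free: 09:35-14:00, 15:05-20:55 (invert busy blocks within the working day).
Pita free: 10:05-19:50.
Hana free: 08:10-12:05, 15:35-19:50.
Erik can make the full 20:05-20:25 slot — that's 1.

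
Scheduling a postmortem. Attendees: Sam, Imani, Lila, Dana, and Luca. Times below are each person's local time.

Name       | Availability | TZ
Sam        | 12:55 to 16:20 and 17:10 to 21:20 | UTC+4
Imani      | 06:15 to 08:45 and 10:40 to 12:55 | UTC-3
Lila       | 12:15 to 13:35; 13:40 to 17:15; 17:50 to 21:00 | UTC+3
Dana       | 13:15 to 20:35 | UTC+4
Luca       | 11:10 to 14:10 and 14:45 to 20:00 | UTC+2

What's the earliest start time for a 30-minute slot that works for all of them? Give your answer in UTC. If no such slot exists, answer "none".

09:15

Sam in UTC: 08:55-12:20, 13:10-17:20 (subtract 4h to convert from UTC+4).
Imani in UTC: 09:15-11:45, 13:40-15:55 (add 3h to convert from UTC-3).
Lila in UTC: 09:15-10:35, 10:40-14:15, 14:50-18:00 (subtract 3h to convert from UTC+3).
Dana in UTC: 09:15-16:35 (subtract 4h to convert from UTC+4).
Luca in UTC: 09:10-12:10, 12:45-18:00 (subtract 2h to convert from UTC+2).
Sam ∩ Imani: 09:15-11:45, 13:40-15:55.
Sam ∩ Imani ∩ Lila: 09:15-10:35, 10:40-11:45, 13:40-14:15, 14:50-15:55.
Sam ∩ Imani ∩ Lila ∩ Dana: 09:15-10:35, 10:40-11:45, 13:40-14:15, 14:50-15:55.
Sam ∩ Imani ∩ Lila ∩ Dana ∩ Luca: 09:15-10:35, 10:40-11:45, 13:40-14:15, 14:50-15:55.
The first common window of at least 30 minutes is 09:15-10:35, so the earliest start is 09:15.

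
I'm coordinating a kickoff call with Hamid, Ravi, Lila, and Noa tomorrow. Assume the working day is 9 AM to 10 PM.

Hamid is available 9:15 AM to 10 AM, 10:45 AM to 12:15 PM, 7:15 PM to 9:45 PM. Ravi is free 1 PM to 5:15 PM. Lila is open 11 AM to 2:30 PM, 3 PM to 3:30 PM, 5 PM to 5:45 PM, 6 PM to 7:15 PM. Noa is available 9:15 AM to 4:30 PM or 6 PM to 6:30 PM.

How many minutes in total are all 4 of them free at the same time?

Hamid ∩ Ravi: ∅.
Hamid ∩ Ravi ∩ Lila: ∅.
Hamid ∩ Ravi ∩ Lila ∩ Noa: ∅.
There is no time when everyone is free.
There is no common window, so the total is 0 minutes.

0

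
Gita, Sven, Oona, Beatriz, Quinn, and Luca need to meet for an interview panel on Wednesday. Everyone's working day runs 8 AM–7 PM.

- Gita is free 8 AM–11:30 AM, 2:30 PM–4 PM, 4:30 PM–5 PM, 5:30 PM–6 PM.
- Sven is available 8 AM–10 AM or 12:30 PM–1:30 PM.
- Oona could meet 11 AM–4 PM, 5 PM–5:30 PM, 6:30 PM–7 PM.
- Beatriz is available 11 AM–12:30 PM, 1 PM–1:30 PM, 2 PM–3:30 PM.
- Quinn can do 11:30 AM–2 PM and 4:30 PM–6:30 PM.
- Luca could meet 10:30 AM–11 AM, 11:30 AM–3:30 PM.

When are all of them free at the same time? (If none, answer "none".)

Gita ∩ Sven: 08:00-10:00.
Gita ∩ Sven ∩ Oona: ∅.
Gita ∩ Sven ∩ Oona ∩ Beatriz: ∅.
Gita ∩ Sven ∩ Oona ∩ Beatriz ∩ Quinn: ∅.
Gita ∩ Sven ∩ Oona ∩ Beatriz ∩ Quinn ∩ Luca: ∅.
There is no time when everyone is free.

none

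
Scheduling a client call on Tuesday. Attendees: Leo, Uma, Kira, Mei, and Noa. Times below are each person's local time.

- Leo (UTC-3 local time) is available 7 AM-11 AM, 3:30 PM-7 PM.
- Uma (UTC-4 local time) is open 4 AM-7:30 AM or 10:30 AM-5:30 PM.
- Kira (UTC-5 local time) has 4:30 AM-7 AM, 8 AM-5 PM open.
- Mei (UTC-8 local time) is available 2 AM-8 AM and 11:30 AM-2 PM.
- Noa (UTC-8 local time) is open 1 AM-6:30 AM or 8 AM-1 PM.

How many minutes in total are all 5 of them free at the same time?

180

Leo in UTC: 10:00-14:00, 18:30-22:00 (add 3h to convert from UTC-3).
Uma in UTC: 08:00-11:30, 14:30-21:30 (add 4h to convert from UTC-4).
Kira in UTC: 09:30-12:00, 13:00-22:00 (add 5h to convert from UTC-5).
Mei in UTC: 10:00-16:00, 19:30-22:00 (add 8h to convert from UTC-8).
Noa in UTC: 09:00-14:30, 16:00-21:00 (add 8h to convert from UTC-8).
Leo ∩ Uma: 10:00-11:30, 18:30-21:30.
Leo ∩ Uma ∩ Kira: 10:00-11:30, 18:30-21:30.
Leo ∩ Uma ∩ Kira ∩ Mei: 10:00-11:30, 19:30-21:30.
Leo ∩ Uma ∩ Kira ∩ Mei ∩ Noa: 10:00-11:30, 19:30-21:00.
Summing the common windows: 90 + 90 = 180 minutes.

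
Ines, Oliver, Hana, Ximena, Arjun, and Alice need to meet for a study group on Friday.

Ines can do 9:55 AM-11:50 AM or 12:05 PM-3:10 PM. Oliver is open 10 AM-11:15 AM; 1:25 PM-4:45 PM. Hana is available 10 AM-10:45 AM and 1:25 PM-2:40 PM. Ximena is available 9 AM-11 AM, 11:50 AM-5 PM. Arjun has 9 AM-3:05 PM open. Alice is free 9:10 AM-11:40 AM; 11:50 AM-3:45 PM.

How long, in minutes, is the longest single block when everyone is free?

75

Ines ∩ Oliver: 10:00-11:15, 13:25-15:10.
Ines ∩ Oliver ∩ Hana: 10:00-10:45, 13:25-14:40.
Ines ∩ Oliver ∩ Hana ∩ Ximena: 10:00-10:45, 13:25-14:40.
Ines ∩ Oliver ∩ Hana ∩ Ximena ∩ Arjun: 10:00-10:45, 13:25-14:40.
Ines ∩ Oliver ∩ Hana ∩ Ximena ∩ Arjun ∩ Alice: 10:00-10:45, 13:25-14:40.
The longest is 13:25-14:40 at 75 minutes.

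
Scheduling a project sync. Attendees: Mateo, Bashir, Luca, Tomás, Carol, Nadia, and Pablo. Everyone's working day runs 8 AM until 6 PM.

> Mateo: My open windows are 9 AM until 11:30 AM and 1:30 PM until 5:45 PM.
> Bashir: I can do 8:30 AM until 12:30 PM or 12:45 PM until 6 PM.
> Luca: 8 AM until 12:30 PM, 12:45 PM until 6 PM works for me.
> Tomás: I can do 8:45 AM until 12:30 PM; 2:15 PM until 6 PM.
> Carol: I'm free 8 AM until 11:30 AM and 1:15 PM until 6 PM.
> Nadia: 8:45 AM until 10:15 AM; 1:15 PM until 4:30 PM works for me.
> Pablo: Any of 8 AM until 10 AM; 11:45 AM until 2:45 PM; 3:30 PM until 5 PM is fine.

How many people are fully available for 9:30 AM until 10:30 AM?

5

Mateo, Bashir, Luca, Tomás, and Carol can make the full 09:30-10:30 slot — that's 5.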